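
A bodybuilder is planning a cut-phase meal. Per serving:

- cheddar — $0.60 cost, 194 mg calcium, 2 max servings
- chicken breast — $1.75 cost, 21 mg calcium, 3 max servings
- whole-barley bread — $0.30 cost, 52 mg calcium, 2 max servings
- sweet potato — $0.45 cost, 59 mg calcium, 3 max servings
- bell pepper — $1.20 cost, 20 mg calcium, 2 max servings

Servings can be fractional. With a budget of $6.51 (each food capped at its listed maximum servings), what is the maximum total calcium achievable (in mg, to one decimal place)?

Calcium per dollar: cheddar 323.3, whole-barley bread 173.3, sweet potato 131.1, bell pepper 16.67, chicken breast 12.
Take 2 servings of cheddar: spends $1.20, +388.0 mg calcium (running total 388.0 mg).
Take 2 servings of whole-barley bread: spends $0.60, +104.0 mg calcium (running total 492.0 mg).
Take 3 servings of sweet potato: spends $1.35, +177.0 mg calcium (running total 669.0 mg).
Take 2 servings of bell pepper: spends $2.40, +40.0 mg calcium (running total 709.0 mg).
Take 0.5486 servings of chicken breast: spends $0.96, +11.5 mg calcium (running total 720.5 mg).
Filling greedily by calcium-per-dollar is optimal for one linear limit, giving 720.5 mg.

720.5 mg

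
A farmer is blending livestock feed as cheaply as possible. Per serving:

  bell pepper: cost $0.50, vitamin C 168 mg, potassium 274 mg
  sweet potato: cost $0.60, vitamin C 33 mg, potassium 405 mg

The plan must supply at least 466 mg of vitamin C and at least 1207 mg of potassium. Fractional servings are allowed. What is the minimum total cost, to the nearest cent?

$2.03

Check every corner: each single food scaled to meet both minima, and each pair solved so both constraints bind.
bell pepper only: max(466/168, 1207/274) = 4.405 servings → $2.20.
sweet potato only: max(466/33, 1207/405) = 14.12 servings → $8.47.
bell pepper + sweet potato with both tight: 2.524 servings and 1.273 servings → $2.03.
Cheapest feasible corner: $2.03.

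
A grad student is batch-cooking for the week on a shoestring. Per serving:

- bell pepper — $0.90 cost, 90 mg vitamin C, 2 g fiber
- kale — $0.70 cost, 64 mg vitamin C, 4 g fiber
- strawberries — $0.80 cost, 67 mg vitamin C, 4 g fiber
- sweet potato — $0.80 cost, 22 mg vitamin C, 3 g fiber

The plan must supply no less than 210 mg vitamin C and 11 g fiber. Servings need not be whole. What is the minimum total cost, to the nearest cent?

Minimising a linear cost over {vitamin C ≥ 210, fiber ≥ 11, servings ≥ 0} — the optimum is at a vertex, using one or two foods.
bell pepper only: max(210/90, 11/2) = 5.5 servings → $4.95.
kale only: max(210/64, 11/4) = 3.281 servings → $2.30.
strawberries only: max(210/67, 11/4) = 3.134 servings → $2.51.
sweet potato only: max(210/22, 11/3) = 9.545 servings → $7.64.
bell pepper + kale with both tight: 0.5862 servings and 2.457 servings → $2.25.
bell pepper + strawberries with both tight: 0.4558 servings and 2.522 servings → $2.43.
bell pepper + sweet potato with both tight: 1.717 servings and 2.522 servings → $3.56.
kale + strawberries with both targets exact would need a negative amount; discard.
kale + sweet potato: the both-tight solution has a negative serving — not a feasible corner.
strawberries + sweet potato: the both-tight solution has a negative serving — not a feasible corner.
Cheapest feasible corner: $2.25.

$2.25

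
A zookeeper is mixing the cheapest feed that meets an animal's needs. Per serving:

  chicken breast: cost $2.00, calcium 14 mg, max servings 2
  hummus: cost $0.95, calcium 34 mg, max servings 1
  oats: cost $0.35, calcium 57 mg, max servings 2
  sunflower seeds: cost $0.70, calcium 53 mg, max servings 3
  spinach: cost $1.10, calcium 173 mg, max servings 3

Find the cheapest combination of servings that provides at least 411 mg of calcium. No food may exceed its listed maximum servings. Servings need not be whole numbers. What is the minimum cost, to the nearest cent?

Cost per mg of calcium: oats $0.0061, spinach $0.0064, sunflower seeds $0.0132, hummus $0.0279, chicken breast $0.1429.
Take 2 servings of oats: +114.0 mg calcium for $0.70 (total $0.70, still need 297.0 mg).
Take 1.717 servings of spinach: +297.0 mg calcium for $1.89 (total $2.59, still need 0.0 mg).
Filling from the cheapest source first is optimal under one linear minimum: $2.59.

$2.59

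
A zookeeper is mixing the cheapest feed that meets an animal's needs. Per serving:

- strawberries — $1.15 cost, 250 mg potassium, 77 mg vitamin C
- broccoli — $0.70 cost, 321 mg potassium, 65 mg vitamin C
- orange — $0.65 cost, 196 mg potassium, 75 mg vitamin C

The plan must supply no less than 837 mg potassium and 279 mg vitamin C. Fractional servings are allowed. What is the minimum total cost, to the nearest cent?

At the optimum either one food covers both requirements or two foods hit both targets exactly; no other combination can be cheaper.
strawberries only: max(837/250, 279/77) = 3.623 servings → $4.17.
broccoli only: max(837/321, 279/65) = 4.292 servings → $3.00.
orange only: max(837/196, 279/75) = 4.27 servings → $2.78.
strawberries + broccoli: intersection lies outside the first quadrant.
strawberries + orange with both tight: 2.212 servings and 1.449 servings → $3.49.
broccoli + orange with both tight: 0.7138 servings and 3.101 servings → $2.52.
The minimum over all feasible corners is $2.52.

$2.52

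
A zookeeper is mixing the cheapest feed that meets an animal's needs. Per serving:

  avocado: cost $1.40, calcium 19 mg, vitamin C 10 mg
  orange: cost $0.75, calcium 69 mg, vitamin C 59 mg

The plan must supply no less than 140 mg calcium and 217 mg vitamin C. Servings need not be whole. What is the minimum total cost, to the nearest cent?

Two binding constraints pin down two serving amounts, so the optimal mix uses at most two foods. The candidates are each food alone (scaled to the tighter of calcium/vitamin C) and each pair with both constraints tight.
avocado only: max(140/19, 217/10) = 21.7 servings → $30.38.
orange only: max(140/69, 217/59) = 3.678 servings → $2.76.
avocado + orange: the both-tight solution has a negative serving — not a feasible corner.
So the least-cost plan costs $2.76.

$2.76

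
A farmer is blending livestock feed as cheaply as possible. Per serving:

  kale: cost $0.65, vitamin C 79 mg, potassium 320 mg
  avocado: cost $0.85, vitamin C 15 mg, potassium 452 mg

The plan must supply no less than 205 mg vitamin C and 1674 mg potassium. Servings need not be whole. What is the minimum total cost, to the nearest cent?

Compare the cost at each extreme point of the feasible region.
kale only: max(205/79, 1674/320) = 5.231 servings → $3.40.
avocado only: max(205/15, 1674/452) = 13.67 servings → $11.62.
kale + avocado with both tight: 2.186 servings and 2.156 servings → $3.25.
Cheapest feasible corner: $3.25.

$3.25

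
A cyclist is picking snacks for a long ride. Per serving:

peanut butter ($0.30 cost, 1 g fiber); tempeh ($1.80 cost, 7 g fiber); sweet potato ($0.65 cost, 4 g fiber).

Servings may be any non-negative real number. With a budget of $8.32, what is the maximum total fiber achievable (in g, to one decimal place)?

Fiber per dollar: sweet potato 6.154, tempeh 3.889, peanut butter 3.333.
With no serving limits, spend the whole cost allowance on sweet potato: $8.32 / $0.65 × 4 g = 51.2 g.

51.2 g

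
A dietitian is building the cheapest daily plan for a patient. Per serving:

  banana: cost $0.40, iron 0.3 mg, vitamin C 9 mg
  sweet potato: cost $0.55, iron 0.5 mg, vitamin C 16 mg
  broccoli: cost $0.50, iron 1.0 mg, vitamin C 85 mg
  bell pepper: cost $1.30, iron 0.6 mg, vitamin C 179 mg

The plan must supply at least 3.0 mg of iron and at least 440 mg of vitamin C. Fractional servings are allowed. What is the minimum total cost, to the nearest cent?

A basic optimal solution has at most two foods positive. Try each food alone and each pair with both targets met exactly.
banana only: max(3.0/0.3, 440/9) = 48.89 servings → $19.56.
sweet potato only: max(3.0/0.5, 440/16) = 27.5 servings → $15.12.
broccoli only: max(3.0/1.0, 440/85) = 5.176 servings → $2.59.
bell pepper only: max(3.0/0.6, 440/179) = 5 servings → $6.50.
banana + sweet potato with both targets exact would need a negative amount; discard.
banana + broccoli: the both-tight solution has a negative serving — not a feasible corner.
banana + bell pepper with both tight: 5.652 servings and 2.174 servings → $5.09.
sweet potato + broccoli: intersection lies outside the first quadrant.
sweet potato + bell pepper with both tight: 3.417 servings and 2.153 servings → $4.68.
broccoli + bell pepper with both tight: 2.133 servings and 1.445 servings → $2.95.
So the least-cost plan costs $2.59.

$2.59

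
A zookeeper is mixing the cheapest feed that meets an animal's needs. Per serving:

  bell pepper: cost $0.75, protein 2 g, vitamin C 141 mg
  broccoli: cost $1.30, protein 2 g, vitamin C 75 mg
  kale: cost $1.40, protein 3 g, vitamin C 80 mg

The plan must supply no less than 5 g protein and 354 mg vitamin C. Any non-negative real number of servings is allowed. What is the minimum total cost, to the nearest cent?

At the optimum either one food covers both requirements or two foods hit both targets exactly; no other combination can be cheaper.
bell pepper only: max(5/2, 354/141) = 2.511 servings → $1.88.
broccoli only: max(5/2, 354/75) = 4.72 servings → $6.14.
kale only: max(5/3, 354/80) = 4.425 servings → $6.20.
bell pepper + broccoli with both targets exact would need a negative amount; discard.
bell pepper + kale: intersection lies outside the first quadrant.
broccoli + kale: the both-tight solution has a negative serving — not a feasible corner.
Cheapest feasible corner: $1.88.

$1.88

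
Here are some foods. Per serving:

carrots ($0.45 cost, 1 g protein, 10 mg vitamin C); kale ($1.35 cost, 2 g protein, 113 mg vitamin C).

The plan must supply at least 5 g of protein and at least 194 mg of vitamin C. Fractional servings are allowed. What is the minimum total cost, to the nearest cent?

carrots only: max(5/1, 194/10) = 19.4 servings → $8.73.
kale only: max(5/2, 194/113) = 2.5 servings → $3.38.
carrots + kale with both tight: 1.903 servings and 1.548 servings → $2.95.
Cheapest feasible corner: $2.95.

$2.95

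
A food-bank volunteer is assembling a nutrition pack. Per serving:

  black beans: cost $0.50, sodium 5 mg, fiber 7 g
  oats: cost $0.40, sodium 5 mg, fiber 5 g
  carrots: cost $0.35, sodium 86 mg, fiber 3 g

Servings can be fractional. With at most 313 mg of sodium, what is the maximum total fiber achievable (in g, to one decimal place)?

438.2 g

Fiber per mg sodium: black beans 1.4, oats 1, carrots 0.03488.
With no serving limits, spend the whole sodium allowance on black beans: 313 mg / 5 mg × 7 g = 438.2 g.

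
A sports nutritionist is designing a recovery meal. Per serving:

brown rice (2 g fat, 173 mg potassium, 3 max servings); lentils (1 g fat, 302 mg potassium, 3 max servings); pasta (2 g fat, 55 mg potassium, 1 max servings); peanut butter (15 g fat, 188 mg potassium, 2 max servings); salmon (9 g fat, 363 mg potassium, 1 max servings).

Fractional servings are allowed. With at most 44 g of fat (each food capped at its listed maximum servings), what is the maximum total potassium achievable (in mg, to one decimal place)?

Potassium per g fat: lentils 302, brown rice 86.5, salmon 40.33, pasta 27.5, peanut butter 12.53.
Take 3 servings of lentils: uses 3 g fat, +906.0 mg potassium (running total 906.0 mg).
Take 3 servings of brown rice: uses 6 g fat, +519.0 mg potassium (running total 1425.0 mg).
Take 1 serving of salmon: uses 9 g fat, +363.0 mg potassium (running total 1788.0 mg).
Take 1 serving of pasta: uses 2 g fat, +55.0 mg potassium (running total 1843.0 mg).
Take 1.6 servings of peanut butter: uses 24 g fat, +300.8 mg potassium (running total 2143.8 mg).
Filling greedily by potassium-per-g fat is optimal for one linear limit, giving 2143.8 mg.

2143.8 mg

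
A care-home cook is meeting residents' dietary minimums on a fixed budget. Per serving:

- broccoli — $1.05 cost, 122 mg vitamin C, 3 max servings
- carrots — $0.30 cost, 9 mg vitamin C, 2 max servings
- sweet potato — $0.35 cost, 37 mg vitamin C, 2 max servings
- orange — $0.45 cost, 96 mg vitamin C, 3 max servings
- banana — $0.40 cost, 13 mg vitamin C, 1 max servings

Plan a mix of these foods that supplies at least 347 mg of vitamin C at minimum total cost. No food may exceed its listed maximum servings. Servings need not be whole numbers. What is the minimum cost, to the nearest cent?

$1.86

Cost per mg of vitamin C: orange $0.0047, broccoli $0.0086, sweet potato $0.0095, banana $0.0308, carrots $0.0333.
Take 3 servings of orange: +288.0 mg vitamin C for $1.35 (total $1.35, still need 59.0 mg).
Take 0.4836 servings of broccoli: +59.0 mg vitamin C for $0.51 (total $1.86, still need 0.0 mg).
Filling from the cheapest source first is optimal under one linear minimum: $1.86.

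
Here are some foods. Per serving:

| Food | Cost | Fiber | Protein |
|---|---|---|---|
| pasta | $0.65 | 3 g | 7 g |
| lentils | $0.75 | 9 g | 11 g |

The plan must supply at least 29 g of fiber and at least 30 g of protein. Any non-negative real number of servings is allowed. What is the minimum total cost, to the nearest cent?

$2.42

For a min-cost LP with two ≥-constraints, a basic feasible solution has at most two positive variables.
pasta only: max(29/3, 30/7) = 9.667 servings → $6.28.
lentils only: max(29/9, 30/11) = 3.222 servings → $2.42.
pasta + lentils with both targets exact would need a negative amount; discard.
Cheapest feasible corner: $2.42.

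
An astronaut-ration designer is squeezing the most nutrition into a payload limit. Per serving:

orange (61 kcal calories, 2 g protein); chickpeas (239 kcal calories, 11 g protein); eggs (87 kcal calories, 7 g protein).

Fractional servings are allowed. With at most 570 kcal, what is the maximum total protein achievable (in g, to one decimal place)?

Protein per kcal: eggs 0.08046, chickpeas 0.04603, orange 0.03279.
With no serving limits, spend the whole calories allowance on eggs: 570 kcal / 87 kcal × 7 g = 45.9 g.

45.9 g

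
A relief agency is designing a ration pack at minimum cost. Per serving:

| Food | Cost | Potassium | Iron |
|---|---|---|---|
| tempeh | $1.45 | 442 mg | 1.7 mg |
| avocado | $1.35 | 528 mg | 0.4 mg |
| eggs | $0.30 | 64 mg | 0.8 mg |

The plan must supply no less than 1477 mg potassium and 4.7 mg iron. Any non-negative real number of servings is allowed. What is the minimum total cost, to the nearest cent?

$4.43

With two linear requirements the optimum uses one or two foods; enumerate the corners.
tempeh only: max(1477/442, 4.7/1.7) = 3.342 servings → $4.85.
avocado only: max(1477/528, 4.7/0.4) = 11.75 servings → $15.86.
eggs only: max(1477/64, 4.7/0.8) = 23.08 servings → $6.92.
tempeh + avocado with both tight: 2.623 servings and 0.6014 servings → $4.62.
tempeh + eggs: intersection lies outside the first quadrant.
avocado + eggs with both tight: 2.22 servings and 4.765 servings → $4.43.
Cheapest feasible corner: $4.43.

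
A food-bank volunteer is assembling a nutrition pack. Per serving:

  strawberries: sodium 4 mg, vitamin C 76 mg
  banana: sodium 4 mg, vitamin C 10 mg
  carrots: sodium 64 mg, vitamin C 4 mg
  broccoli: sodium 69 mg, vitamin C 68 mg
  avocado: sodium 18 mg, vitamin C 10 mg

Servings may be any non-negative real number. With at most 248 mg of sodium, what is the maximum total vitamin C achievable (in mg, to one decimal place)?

4712.0 mg

Vitamin C per mg sodium: strawberries 19, banana 2.5, broccoli 0.9855, avocado 0.5556, carrots 0.0625.
With no serving limits, spend the whole sodium allowance on strawberries: 248 mg / 4 mg × 76 mg = 4712.0 mg.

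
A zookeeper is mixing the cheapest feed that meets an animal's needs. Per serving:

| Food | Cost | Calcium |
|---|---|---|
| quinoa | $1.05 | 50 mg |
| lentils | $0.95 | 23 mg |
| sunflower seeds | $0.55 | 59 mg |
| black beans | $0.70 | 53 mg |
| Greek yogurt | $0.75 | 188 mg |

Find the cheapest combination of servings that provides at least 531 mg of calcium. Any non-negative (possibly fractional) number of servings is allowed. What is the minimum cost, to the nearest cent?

$2.12

Cost per mg of calcium: Greek yogurt $0.0040, sunflower seeds $0.0093, black beans $0.0132, quinoa $0.0210, lentils $0.0413.
With no serving limits, use only Greek yogurt: 531 mg / 188 mg = 2.824 servings × $0.75 = $2.12.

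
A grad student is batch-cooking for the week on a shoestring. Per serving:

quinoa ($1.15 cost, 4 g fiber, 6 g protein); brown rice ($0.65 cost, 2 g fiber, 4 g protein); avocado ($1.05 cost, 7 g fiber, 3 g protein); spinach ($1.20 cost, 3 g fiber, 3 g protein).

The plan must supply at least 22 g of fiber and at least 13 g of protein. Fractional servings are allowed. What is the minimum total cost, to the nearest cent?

$3.70

For a min-cost LP with two ≥-constraints, a basic feasible solution has at most two positive variables.
quinoa only: max(22/4, 13/6) = 5.5 servings → $6.33.
brown rice only: max(22/2, 13/4) = 11 servings → $7.15.
avocado only: max(22/7, 13/3) = 4.333 servings → $4.55.
spinach only: max(22/3, 13/3) = 7.333 servings → $8.80.
quinoa + brown rice: intersection lies outside the first quadrant.
quinoa + avocado with both tight: 0.8333 servings and 2.667 servings → $3.76.
quinoa + spinach: the both-tight solution has a negative serving — not a feasible corner.
brown rice + avocado with both tight: 1.136 servings and 2.818 servings → $3.70.
brown rice + spinach: intersection lies outside the first quadrant.
avocado + spinach with both tight: 2.25 servings and 2.083 servings → $4.86.
The minimum over all feasible corners is $3.70.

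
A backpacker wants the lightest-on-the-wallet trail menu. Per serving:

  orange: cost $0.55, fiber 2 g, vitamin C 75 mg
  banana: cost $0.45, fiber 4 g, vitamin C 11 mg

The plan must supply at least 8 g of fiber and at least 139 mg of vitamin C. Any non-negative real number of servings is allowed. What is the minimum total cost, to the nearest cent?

$1.45

The cheapest plan sits at a corner of the feasible region — with two constraints it uses at most two foods.
orange only: max(8/2, 139/75) = 4 servings → $2.20.
banana only: max(8/4, 139/11) = 12.64 servings → $5.69.
orange + banana with both tight: 1.683 servings and 1.158 servings → $1.45.
So the least-cost plan costs $1.45.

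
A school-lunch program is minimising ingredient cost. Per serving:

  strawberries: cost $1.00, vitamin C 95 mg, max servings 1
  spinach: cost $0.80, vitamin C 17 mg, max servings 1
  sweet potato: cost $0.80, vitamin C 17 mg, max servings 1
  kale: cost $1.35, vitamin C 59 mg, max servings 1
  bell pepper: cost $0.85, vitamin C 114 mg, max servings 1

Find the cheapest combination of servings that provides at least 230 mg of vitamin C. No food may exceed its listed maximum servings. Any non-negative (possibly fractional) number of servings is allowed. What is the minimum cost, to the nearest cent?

Cost per mg of vitamin C: bell pepper $0.0075, strawberries $0.0105, kale $0.0229, spinach $0.0471, sweet potato $0.0471.
Take 1 serving of bell pepper: +114.0 mg vitamin C for $0.85 (total $0.85, still need 116.0 mg).
Take 1 serving of strawberries: +95.0 mg vitamin C for $1.00 (total $1.85, still need 21.0 mg).
Take 0.3559 servings of kale: +21.0 mg vitamin C for $0.48 (total $2.33, still need 0.0 mg).
Filling from the cheapest source first is optimal under one linear minimum: $2.33.

$2.33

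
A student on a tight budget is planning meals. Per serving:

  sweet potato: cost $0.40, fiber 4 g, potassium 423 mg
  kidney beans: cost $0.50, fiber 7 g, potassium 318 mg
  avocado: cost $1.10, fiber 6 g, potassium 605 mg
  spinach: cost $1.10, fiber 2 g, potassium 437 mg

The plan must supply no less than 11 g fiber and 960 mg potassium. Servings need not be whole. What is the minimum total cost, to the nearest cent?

$1.00

For a min-cost LP with two ≥-constraints, a basic feasible solution has at most two positive variables.
sweet potato only: max(11/4, 960/423) = 2.75 servings → $1.10.
kidney beans only: max(11/7, 960/318) = 3.019 servings → $1.51.
avocado only: max(11/6, 960/605) = 1.833 servings → $2.02.
spinach only: max(11/2, 960/437) = 5.5 servings → $6.05.
sweet potato + kidney beans with both tight: 1.908 servings and 0.4813 servings → $1.00.
sweet potato + avocado: the both-tight solution has a negative serving — not a feasible corner.
sweet potato + spinach: the both-tight solution has a negative serving — not a feasible corner.
kidney beans + avocado with both tight: 0.3846 servings and 1.385 servings → $1.72.
kidney beans + spinach with both tight: 1.191 servings and 1.33 servings → $2.06.
avocado + spinach: the both-tight solution has a negative serving — not a feasible corner.
The minimum over all feasible corners is $1.00.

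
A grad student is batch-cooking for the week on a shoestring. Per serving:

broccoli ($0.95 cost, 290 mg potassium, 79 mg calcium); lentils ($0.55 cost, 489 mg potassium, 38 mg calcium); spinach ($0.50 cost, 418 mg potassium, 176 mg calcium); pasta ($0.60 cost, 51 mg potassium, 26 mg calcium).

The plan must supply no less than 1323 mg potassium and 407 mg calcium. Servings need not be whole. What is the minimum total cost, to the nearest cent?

$1.55

broccoli only: max(1323/290, 407/79) = 5.152 servings → $4.89.
lentils only: max(1323/489, 407/38) = 10.71 servings → $5.89.
spinach only: max(1323/418, 407/176) = 3.165 servings → $1.58.
pasta only: max(1323/51, 407/26) = 25.94 servings → $15.56.
broccoli + lentils: the both-tight solution has a negative serving — not a feasible corner.
broccoli + spinach with both tight: 3.481 servings and 0.75 servings → $3.68.
broccoli + pasta with both tight: 3.885 servings and 3.849 servings → $6.00.
lentils + spinach with both tight: 0.8937 servings and 2.12 servings → $1.55.
lentils + pasta with both tight: 1.266 servings and 13.8 servings → $8.98.
spinach + pasta with both targets exact would need a negative amount; discard.
So the least-cost plan costs $1.55.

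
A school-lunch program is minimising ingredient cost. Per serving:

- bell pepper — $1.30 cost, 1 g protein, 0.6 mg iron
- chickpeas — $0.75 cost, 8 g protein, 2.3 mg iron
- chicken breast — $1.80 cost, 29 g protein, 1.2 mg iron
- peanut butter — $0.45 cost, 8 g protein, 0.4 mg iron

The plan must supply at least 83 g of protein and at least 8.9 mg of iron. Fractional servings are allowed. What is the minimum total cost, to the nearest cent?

$5.42

An LP optimum is at a vertex; with two nutrient constraints at most two foods are used. Check each candidate.
bell pepper only: max(83/1, 8.9/0.6) = 83 servings → $107.90.
chickpeas only: max(83/8, 8.9/2.3) = 10.38 servings → $7.78.
chicken breast only: max(83/29, 8.9/1.2) = 7.417 servings → $13.35.
peanut butter only: max(83/8, 8.9/0.4) = 22.25 servings → $10.01.
bell pepper + chickpeas: intersection lies outside the first quadrant.
bell pepper + chicken breast with both tight: 9.784 servings and 2.525 servings → $17.26.
bell pepper + peanut butter with both tight: 8.636 servings and 9.295 servings → $15.41.
chickpeas + chicken breast with both tight: 2.776 servings and 2.096 servings → $5.86.
chickpeas + peanut butter with both tight: 2.5 servings and 7.875 servings → $5.42.
chicken breast + peanut butter: the both-tight solution has a negative serving — not a feasible corner.
The minimum over all feasible corners is $5.42.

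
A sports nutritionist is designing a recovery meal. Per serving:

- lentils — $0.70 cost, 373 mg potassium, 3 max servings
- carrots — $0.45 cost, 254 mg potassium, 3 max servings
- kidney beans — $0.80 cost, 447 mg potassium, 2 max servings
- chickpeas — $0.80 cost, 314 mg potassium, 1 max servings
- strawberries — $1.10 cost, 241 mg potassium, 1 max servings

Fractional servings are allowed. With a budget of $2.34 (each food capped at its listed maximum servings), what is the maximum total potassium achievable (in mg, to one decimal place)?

Potassium per dollar: carrots 564.4, kidney beans 558.8, lentils 532.9, chickpeas 392.5, strawberries 219.1.
Take 3 servings of carrots: spends $1.35, +762.0 mg potassium (running total 762.0 mg).
Take 1.238 servings of kidney beans: spends $0.99, +553.2 mg potassium (running total 1315.2 mg).
Greedy by best ratio exhausts the cost allowance optimally: 1315.2 mg.

1315.2 mg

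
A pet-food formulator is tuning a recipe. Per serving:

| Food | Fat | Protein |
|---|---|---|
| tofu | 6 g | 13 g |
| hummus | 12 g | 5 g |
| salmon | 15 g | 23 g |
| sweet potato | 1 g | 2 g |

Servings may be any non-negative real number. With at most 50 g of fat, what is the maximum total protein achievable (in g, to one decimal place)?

108.3 g

Protein per g fat: tofu 2.167, sweet potato 2, salmon 1.533, hummus 0.4167.
With no serving limits, spend the whole fat allowance on tofu: 50 g / 6 g × 13 g = 108.3 g.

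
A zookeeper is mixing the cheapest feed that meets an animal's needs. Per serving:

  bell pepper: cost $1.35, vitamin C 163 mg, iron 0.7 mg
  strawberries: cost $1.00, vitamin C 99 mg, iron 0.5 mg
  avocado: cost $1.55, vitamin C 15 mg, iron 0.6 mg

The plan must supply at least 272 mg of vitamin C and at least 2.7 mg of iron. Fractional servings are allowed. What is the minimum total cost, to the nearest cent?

bell pepper only: max(272/163, 2.7/0.7) = 3.857 servings → $5.21.
strawberries only: max(272/99, 2.7/0.5) = 5.4 servings → $5.40.
avocado only: max(272/15, 2.7/0.6) = 18.13 servings → $28.11.
bell pepper + strawberries: intersection lies outside the first quadrant.
bell pepper + avocado with both tight: 1.405 servings and 2.86 servings → $6.33.
strawberries + avocado with both tight: 2.364 servings and 2.53 servings → $6.29.
The minimum over all feasible corners is $5.21.

$5.21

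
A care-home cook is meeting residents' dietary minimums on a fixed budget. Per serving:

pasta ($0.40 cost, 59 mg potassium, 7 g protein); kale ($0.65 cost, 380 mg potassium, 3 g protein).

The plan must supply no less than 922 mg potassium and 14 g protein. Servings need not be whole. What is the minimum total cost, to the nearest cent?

$1.88

An LP optimum is at a vertex; with two nutrient constraints at most two foods are used. Check each candidate.
pasta only: max(922/59, 14/7) = 15.63 servings → $6.25.
kale only: max(922/380, 14/3) = 4.667 servings → $3.03.
pasta + kale with both tight: 1.029 servings and 2.267 servings → $1.88.
The minimum over all feasible corners is $1.88.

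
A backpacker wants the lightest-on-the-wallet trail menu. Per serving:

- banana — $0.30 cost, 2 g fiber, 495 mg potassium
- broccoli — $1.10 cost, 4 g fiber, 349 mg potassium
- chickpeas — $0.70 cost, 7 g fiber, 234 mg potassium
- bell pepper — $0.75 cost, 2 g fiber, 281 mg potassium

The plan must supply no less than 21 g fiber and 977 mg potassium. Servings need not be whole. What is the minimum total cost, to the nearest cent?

$2.16

This is a tiny linear program; its minimum lies at a vertex of the feasible set. List the vertices and price them.
banana only: max(21/2, 977/495) = 10.5 servings → $3.15.
broccoli only: max(21/4, 977/349) = 5.25 servings → $5.78.
chickpeas only: max(21/7, 977/234) = 4.175 servings → $2.92.
bell pepper only: max(21/2, 977/281) = 10.5 servings → $7.88.
banana + broccoli: intersection lies outside the first quadrant.
banana + chickpeas with both tight: 0.6423 servings and 2.816 servings → $2.16.
banana + bell pepper with both targets exact would need a negative amount; discard.
broccoli + chickpeas with both tight: 1.277 servings and 2.27 servings → $2.99.
broccoli + bell pepper: the both-tight solution has a negative serving — not a feasible corner.
chickpeas + bell pepper with both tight: 2.633 servings and 1.284 servings → $2.81.
So the least-cost plan costs $2.16.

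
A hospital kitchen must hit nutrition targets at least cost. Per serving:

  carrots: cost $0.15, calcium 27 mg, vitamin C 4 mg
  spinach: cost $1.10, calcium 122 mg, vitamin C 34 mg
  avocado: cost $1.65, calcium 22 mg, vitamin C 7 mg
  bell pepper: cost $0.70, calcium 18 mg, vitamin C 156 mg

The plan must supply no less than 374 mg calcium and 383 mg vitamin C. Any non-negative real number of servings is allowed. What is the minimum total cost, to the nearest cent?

$3.36

A basic optimal solution has at most two foods positive. Try each food alone and each pair with both targets met exactly.
carrots only: max(374/27, 383/4) = 95.75 servings → $14.36.
spinach only: max(374/122, 383/34) = 11.26 servings → $12.39.
avocado only: max(374/22, 383/7) = 54.71 servings → $90.28.
bell pepper only: max(374/18, 383/156) = 20.78 servings → $14.54.
carrots + spinach with both targets exact would need a negative amount; discard.
carrots + avocado: intersection lies outside the first quadrant.
carrots + bell pepper with both tight: 12.43 servings and 2.136 servings → $3.36.
spinach + avocado with both targets exact would need a negative amount; discard.
spinach + bell pepper with both tight: 2.793 servings and 1.846 servings → $4.36.
avocado + bell pepper with both tight: 15.56 servings and 1.757 servings → $26.91.
The minimum over all feasible corners is $3.36.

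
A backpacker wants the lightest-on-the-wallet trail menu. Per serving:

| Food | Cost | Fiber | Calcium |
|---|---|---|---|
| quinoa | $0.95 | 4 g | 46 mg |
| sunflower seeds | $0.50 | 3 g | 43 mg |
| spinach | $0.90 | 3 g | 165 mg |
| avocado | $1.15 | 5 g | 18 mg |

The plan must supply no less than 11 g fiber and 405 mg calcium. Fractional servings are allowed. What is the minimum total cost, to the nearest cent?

$2.64

quinoa only: max(11/4, 405/46) = 8.804 servings → $8.36.
sunflower seeds only: max(11/3, 405/43) = 9.419 servings → $4.71.
spinach only: max(11/3, 405/165) = 3.667 servings → $3.30.
avocado only: max(11/5, 405/18) = 22.5 servings → $25.88.
quinoa + sunflower seeds: the both-tight solution has a negative serving — not a feasible corner.
quinoa + spinach with both tight: 1.149 servings and 2.134 servings → $3.01.
quinoa + avocado: intersection lies outside the first quadrant.
sunflower seeds + spinach with both tight: 1.639 servings and 2.027 servings → $2.64.
sunflower seeds + avocado with both targets exact would need a negative amount; discard.
spinach + avocado with both tight: 2.37 servings and 0.7782 servings → $3.03.
Cheapest feasible corner: $2.64.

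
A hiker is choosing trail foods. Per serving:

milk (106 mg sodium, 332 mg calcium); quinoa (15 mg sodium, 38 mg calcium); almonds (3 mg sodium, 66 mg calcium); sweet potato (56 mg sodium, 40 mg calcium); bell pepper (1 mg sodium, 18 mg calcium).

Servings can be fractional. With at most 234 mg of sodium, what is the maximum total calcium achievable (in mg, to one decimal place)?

5148.0 mg

Calcium per mg sodium: almonds 22, bell pepper 18, milk 3.132, quinoa 2.533, sweet potato 0.7143.
With no serving limits, spend the whole sodium allowance on almonds: 234 mg / 3 mg × 66 mg = 5148.0 mg.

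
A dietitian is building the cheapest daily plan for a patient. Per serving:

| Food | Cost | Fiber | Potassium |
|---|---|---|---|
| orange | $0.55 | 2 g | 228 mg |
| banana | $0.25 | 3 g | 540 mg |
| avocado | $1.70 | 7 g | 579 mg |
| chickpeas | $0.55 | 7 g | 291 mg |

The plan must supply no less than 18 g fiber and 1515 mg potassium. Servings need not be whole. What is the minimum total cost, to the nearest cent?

Two binding constraints pin down two serving amounts, so the optimal mix uses at most two foods. The candidates are each food alone (scaled to the tighter of fiber/potassium) and each pair with both constraints tight.
orange only: max(18/2, 1515/228) = 9 servings → $4.95.
banana only: max(18/3, 1515/540) = 6 servings → $1.50.
avocado only: max(18/7, 1515/579) = 2.617 servings → $4.45.
chickpeas only: max(18/7, 1515/291) = 5.206 servings → $2.86.
orange + banana: intersection lies outside the first quadrant.
orange + avocado with both tight: 0.4178 servings and 2.452 servings → $4.40.
orange + chickpeas with both tight: 5.293 servings and 1.059 servings → $3.49.
banana + avocado with both tight: 0.08957 servings and 2.533 servings → $4.33.
banana + chickpeas with both tight: 1.846 servings and 1.78 servings → $1.44.
avocado + chickpeas: the both-tight solution has a negative serving — not a feasible corner.
The minimum over all feasible corners is $1.44.

$1.44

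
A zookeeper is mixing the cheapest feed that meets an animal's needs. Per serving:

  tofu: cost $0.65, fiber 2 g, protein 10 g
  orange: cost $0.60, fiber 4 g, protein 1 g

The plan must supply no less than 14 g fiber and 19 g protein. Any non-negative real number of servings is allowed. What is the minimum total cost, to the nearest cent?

$2.67

For a min-cost LP with two ≥-constraints, a basic feasible solution has at most two positive variables.
tofu only: max(14/2, 19/10) = 7 servings → $4.55.
orange only: max(14/4, 19/1) = 19 servings → $11.40.
tofu + orange with both tight: 1.632 servings and 2.684 servings → $2.67.
The minimum over all feasible corners is $2.67.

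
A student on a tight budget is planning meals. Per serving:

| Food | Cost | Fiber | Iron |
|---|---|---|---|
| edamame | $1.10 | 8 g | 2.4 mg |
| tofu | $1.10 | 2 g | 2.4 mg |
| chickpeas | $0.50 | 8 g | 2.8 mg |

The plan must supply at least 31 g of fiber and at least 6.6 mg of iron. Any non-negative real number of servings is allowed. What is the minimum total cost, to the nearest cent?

$1.94

Two binding constraints pin down two serving amounts, so the optimal mix uses at most two foods. The candidates are each food alone (scaled to the tighter of fiber/iron) and each pair with both constraints tight.
edamame only: max(31/8, 6.6/2.4) = 3.875 servings → $4.26.
tofu only: max(31/2, 6.6/2.4) = 15.5 servings → $17.05.
chickpeas only: max(31/8, 6.6/2.8) = 3.875 servings → $1.94.
edamame + tofu with both targets exact would need a negative amount; discard.
edamame + chickpeas with both targets exact would need a negative amount; discard.
tofu + chickpeas: intersection lies outside the first quadrant.
The minimum over all feasible corners is $1.94.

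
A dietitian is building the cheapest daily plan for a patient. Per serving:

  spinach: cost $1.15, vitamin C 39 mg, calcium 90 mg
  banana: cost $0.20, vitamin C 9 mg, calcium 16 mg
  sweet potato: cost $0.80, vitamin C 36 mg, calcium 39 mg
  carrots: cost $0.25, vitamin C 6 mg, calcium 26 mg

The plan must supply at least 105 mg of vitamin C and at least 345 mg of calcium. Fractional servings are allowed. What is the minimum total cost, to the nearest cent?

$3.54

For a min-cost LP with two ≥-constraints, a basic feasible solution has at most two positive variables.
spinach only: max(105/39, 345/90) = 3.833 servings → $4.41.
banana only: max(105/9, 345/16) = 21.56 servings → $4.31.
sweet potato only: max(105/36, 345/39) = 8.846 servings → $7.08.
carrots only: max(105/6, 345/26) = 17.5 servings → $4.38.
spinach + banana: the both-tight solution has a negative serving — not a feasible corner.
spinach + sweet potato: intersection lies outside the first quadrant.
spinach + carrots with both tight: 1.392 servings and 8.449 servings → $3.71.
banana + sweet potato: the both-tight solution has a negative serving — not a feasible corner.
banana + carrots with both tight: 4.783 servings and 10.33 servings → $3.54.
sweet potato + carrots with both tight: 0.9402 servings and 11.86 servings → $3.72.
The minimum over all feasible corners is $3.54.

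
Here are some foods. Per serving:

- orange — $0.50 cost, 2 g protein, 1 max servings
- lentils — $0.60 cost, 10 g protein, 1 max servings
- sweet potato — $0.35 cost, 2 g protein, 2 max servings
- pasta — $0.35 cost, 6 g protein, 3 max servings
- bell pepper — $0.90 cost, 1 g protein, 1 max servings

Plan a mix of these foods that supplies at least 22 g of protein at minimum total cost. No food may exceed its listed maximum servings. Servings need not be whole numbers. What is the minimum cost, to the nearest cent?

$1.29

Cost per g of protein: pasta $0.0583, lentils $0.0600, sweet potato $0.1750, orange $0.2500, bell pepper $0.9000.
Take 3 servings of pasta: +18.0 g protein for $1.05 (total $1.05, still need 4.0 g).
Take 0.4 servings of lentils: +4.0 g protein for $0.24 (total $1.29, still need 0.0 g).
Greedy by cheapest-per-g is optimal for a single linear constraint, so the minimum cost is $1.29.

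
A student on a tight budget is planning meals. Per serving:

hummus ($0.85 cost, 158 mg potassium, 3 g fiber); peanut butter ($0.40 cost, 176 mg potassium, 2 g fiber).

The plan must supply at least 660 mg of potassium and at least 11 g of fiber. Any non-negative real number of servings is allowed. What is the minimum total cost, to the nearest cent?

$2.20

An LP optimum is at a vertex; with two nutrient constraints at most two foods are used. Check each candidate.
hummus only: max(660/158, 11/3) = 4.177 servings → $3.55.
peanut butter only: max(660/176, 11/2) = 5.5 servings → $2.20.
hummus + peanut butter with both tight: 2.906 servings and 1.142 servings → $2.93.
Cheapest feasible corner: $2.20.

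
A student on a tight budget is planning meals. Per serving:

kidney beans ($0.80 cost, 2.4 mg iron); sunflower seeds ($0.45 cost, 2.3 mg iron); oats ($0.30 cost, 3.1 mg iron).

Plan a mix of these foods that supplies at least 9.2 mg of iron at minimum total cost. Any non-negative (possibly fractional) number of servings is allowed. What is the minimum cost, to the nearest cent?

Cost per mg of iron: oats $0.0968, sunflower seeds $0.1957, kidney beans $0.3333.
With no serving limits, use only oats: 9.2 mg / 3.1 mg = 2.968 servings × $0.30 = $0.89.

$0.89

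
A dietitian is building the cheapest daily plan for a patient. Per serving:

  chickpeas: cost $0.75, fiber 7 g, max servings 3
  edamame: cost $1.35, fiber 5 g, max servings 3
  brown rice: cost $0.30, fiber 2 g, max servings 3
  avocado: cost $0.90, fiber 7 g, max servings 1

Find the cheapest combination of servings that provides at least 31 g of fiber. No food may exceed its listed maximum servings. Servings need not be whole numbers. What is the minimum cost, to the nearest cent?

$3.60

Cost per g of fiber: chickpeas $0.1071, avocado $0.1286, brown rice $0.1500, edamame $0.2700.
Take 3 servings of chickpeas: +21.0 g fiber for $2.25 (total $2.25, still need 10.0 g).
Take 1 serving of avocado: +7.0 g fiber for $0.90 (total $3.15, still need 3.0 g).
Take 1.5 servings of brown rice: +3.0 g fiber for $0.45 (total $3.60, still need 0.0 g).
Greedy by cheapest-per-g is optimal for a single linear constraint, so the minimum cost is $3.60.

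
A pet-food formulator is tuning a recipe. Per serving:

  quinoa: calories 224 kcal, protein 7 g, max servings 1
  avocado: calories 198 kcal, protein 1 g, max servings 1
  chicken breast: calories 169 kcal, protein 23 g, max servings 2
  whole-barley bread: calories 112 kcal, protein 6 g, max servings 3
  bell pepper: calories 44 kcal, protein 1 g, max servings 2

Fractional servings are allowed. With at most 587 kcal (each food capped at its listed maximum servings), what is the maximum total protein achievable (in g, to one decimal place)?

Protein per kcal: chicken breast 0.1361, whole-barley bread 0.05357, quinoa 0.03125, bell pepper 0.02273, avocado 0.005051.
Take 2 servings of chicken breast: uses 338 kcal, +46.0 g protein (running total 46.0 g).
Take 2.223 servings of whole-barley bread: uses 249 kcal, +13.3 g protein (running total 59.3 g).
Filling greedily by protein-per-kcal is optimal for one linear limit, giving 59.3 g.

59.3 g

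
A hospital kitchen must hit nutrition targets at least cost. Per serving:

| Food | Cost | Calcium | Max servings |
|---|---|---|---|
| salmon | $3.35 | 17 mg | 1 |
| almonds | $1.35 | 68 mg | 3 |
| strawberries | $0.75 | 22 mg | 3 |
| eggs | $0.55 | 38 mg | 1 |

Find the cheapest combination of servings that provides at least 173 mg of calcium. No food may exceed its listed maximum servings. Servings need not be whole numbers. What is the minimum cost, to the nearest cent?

Cost per mg of calcium: eggs $0.0145, almonds $0.0199, strawberries $0.0341, salmon $0.1971.
Take 1 serving of eggs: +38.0 mg calcium for $0.55 (total $0.55, still need 135.0 mg).
Take 1.985 servings of almonds: +135.0 mg calcium for $2.68 (total $3.23, still need 0.0 mg).
Greedy by cheapest-per-mg is optimal for a single linear constraint, so the minimum cost is $3.23.

$3.23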